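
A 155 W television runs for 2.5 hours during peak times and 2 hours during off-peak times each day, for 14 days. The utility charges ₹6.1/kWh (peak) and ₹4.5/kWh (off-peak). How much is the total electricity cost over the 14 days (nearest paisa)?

₹52.62

Peak energy = 0.155 kW × 2.5 h × 14 = 5.425 kWh
Off-peak energy = 0.155 kW × 2 h × 14 = 4.34 kWh
Cost = 5.425 × ₹6.1 + 4.34 × ₹4.5 = ₹33.0925 + ₹19.53 = ₹52.62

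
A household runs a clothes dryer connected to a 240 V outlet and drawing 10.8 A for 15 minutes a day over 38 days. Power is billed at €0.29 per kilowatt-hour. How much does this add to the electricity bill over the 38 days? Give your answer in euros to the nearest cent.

€7.14

Power = 10.8 A × 240 V = 2592 W = 2.592 kW
Runtime = 15 min × 38 = 570 min = 9.5 h
Energy = 2.592 kW × 9.5 h = 24.624 kWh
Cost = 24.624 kWh × €0.29/kWh = €7.14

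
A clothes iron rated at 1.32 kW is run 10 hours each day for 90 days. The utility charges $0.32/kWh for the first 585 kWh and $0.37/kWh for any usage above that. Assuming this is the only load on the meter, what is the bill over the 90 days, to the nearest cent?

Runtime = 10 h/day × 90 days = 900 h
Energy = 1.32 kW × 900 h = 1188 kWh
Tier 1 (0–585 kWh): 585 × $0.32 = $187.2
Above 585 kWh: 603 × $0.37 = $223.11
Bill = $410.31

$410.31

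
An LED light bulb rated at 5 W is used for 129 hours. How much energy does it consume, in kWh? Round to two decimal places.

0.65 kWh

Energy = 0.005 kW × 129 h = 0.645 kWh ≈ 0.65 kWh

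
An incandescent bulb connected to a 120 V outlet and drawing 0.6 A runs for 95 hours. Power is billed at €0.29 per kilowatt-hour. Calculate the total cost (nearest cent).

€1.98

Power = 0.6 A × 120 V = 72 W = 0.072 kW
Energy = 0.072 kW × 95 h = 6.84 kWh
Cost = 6.84 kWh × €0.29/kWh = €1.98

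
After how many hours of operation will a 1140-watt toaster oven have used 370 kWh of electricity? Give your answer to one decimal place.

324.6 h

Hours = 370 kWh ÷ 1.14 kW = 324.6 h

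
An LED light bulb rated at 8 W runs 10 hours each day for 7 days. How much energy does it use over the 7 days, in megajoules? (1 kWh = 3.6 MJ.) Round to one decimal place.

Runtime = 10 h/day × 7 days = 70 h
Energy = 0.008 kW × 70 h = 0.56 kWh
= 0.56 × 3.6 MJ = 2.0 MJ

2.0 MJ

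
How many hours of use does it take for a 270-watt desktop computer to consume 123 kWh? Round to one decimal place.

455.6 h

Hours = 123 kWh ÷ 0.27 kW = 455.6 h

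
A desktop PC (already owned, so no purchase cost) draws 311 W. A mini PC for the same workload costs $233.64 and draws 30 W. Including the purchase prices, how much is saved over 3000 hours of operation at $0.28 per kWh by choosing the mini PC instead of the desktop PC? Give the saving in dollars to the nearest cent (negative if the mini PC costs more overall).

desktop PC: $0.00 + (311/1000) kW × 3000 h × $0.28 = $0.00 + $261.24 = $261.24
mini PC: $233.64 + (30/1000) kW × 3000 h × $0.28 = $233.64 + $25.2 = $258.84
Saving = $261.24 − $258.84 = $2.4

$2.40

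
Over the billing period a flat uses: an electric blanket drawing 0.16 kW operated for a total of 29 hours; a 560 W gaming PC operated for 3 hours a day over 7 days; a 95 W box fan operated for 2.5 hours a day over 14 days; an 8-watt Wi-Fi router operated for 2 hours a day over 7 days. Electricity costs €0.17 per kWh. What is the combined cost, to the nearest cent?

€3.37

electric blanket: 0.16 kW × 29 h = 4.64 kWh
gaming PC: Runtime = 3 h/day × 7 days = 21 h
gaming PC: 0.56 kW × 21 h = 11.76 kWh
box fan: Runtime = 2.5 h/day × 14 days = 35 h
box fan: 0.095 kW × 35 h = 3.325 kWh
Wi-Fi router: Runtime = 2 h/day × 7 days = 14 h
Wi-Fi router: 0.008 kW × 14 h = 0.112 kWh
Total energy = 19.837 kWh
Cost = 19.837 × €0.17 = €3.37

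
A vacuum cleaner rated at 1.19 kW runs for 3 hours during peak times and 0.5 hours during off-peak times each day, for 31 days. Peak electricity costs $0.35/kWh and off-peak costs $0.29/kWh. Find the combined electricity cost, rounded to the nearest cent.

$44.08

Peak energy = 1.19 kW × 3 h × 31 = 110.67 kWh
Off-peak energy = 1.19 kW × 0.5 h × 31 = 18.445 kWh
Cost = 110.67 × $0.35 + 18.445 × $0.29 = $38.7345 + $5.34905 = $44.08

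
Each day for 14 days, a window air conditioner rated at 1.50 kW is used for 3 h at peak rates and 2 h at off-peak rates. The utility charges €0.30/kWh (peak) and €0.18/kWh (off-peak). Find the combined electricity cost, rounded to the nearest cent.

Peak energy = 1.5 kW × 3 h × 14 = 63 kWh
Off-peak energy = 1.5 kW × 2 h × 14 = 42 kWh
Cost = 63 × €0.30 + 42 × €0.18 = €18.9 + €7.56 = €26.46

€26.46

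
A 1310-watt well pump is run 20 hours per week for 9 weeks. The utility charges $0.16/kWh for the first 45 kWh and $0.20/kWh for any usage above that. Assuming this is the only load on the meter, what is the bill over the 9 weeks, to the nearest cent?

$45.36

Runtime = 20 h/week × 9 weeks = 180 h
Energy = 1.31 kW × 180 h = 235.8 kWh
Tier 1 (0–45 kWh): 45 × $0.16 = $7.2
Above 45 kWh: 190.8 × $0.20 = $38.16
Bill = $45.36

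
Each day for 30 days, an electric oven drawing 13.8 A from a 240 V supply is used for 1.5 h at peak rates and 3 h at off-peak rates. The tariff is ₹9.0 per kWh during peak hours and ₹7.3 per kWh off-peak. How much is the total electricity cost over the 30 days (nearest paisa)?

₹3517.34

Power = 13.8 A × 240 V = 3312 W = 3.312 kW
Peak energy = 3.312 kW × 1.5 h × 30 = 149.04 kWh
Off-peak energy = 3.312 kW × 3 h × 30 = 298.08 kWh
Cost = 149.04 × ₹9.0 + 298.08 × ₹7.3 = ₹1341.36 + ₹2175.984 = ₹3517.34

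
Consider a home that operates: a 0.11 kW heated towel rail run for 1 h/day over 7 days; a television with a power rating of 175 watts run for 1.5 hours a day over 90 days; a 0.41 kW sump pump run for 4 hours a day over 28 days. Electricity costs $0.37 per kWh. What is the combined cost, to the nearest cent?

heated towel rail: Runtime = 1 h/day × 7 days = 7 h
heated towel rail: 0.11 kW × 7 h = 0.77 kWh
television: Runtime = 1.5 h/day × 90 days = 135 h
television: 0.175 kW × 135 h = 23.625 kWh
sump pump: Runtime = 4 h/day × 28 days = 112 h
sump pump: 0.41 kW × 112 h = 45.92 kWh
Total energy = 70.315 kWh
Cost = 70.315 × $0.37 = $26.02

$26.02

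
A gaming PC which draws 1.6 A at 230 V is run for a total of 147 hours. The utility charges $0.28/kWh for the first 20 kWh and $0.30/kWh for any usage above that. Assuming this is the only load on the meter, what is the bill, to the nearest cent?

Power = 1.6 A × 230 V = 368 W = 0.368 kW
Energy = 0.368 kW × 147 h = 54.096 kWh
Tier 1 (0–20 kWh): 20 × $0.28 = $5.6
Above 20 kWh: 34.096 × $0.30 = $10.2288
Bill = $15.83

$15.83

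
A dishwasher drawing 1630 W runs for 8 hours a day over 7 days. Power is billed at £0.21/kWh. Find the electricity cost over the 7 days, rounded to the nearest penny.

£19.17

Runtime = 8 h/day × 7 days = 56 h
Energy = 1.63 kW × 56 h = 91.28 kWh
Cost = 91.28 kWh × £0.21/kWh = £19.17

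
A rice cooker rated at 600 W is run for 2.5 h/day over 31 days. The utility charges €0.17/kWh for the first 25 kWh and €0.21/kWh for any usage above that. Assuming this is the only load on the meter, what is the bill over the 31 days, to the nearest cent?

€8.77

Runtime = 2.5 h/day × 31 days = 77.5 h
Energy = 0.6 kW × 77.5 h = 46.5 kWh
Tier 1 (0–25 kWh): 25 × €0.17 = €4.25
Above 25 kWh: 21.5 × €0.21 = €4.515
Bill = €8.77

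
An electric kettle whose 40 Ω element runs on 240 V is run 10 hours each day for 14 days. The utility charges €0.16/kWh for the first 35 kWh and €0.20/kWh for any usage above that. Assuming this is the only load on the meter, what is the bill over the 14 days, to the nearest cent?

Power = V²/R = 240²/40 = 1440 W = 1.44 kW
Runtime = 10 h/day × 14 days = 140 h
Energy = 1.44 kW × 140 h = 201.6 kWh
Tier 1 (0–35 kWh): 35 × €0.16 = €5.6
Above 35 kWh: 166.6 × €0.20 = €33.32
Bill = €38.92

€38.92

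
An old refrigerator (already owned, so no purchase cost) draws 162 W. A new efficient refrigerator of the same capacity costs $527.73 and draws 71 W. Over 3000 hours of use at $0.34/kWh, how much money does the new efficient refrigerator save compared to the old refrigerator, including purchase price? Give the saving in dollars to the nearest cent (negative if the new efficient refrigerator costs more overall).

old refrigerator: $0.00 + (162/1000) kW × 3000 h × $0.34 = $0.00 + $165.24 = $165.24
new efficient refrigerator: $527.73 + (71/1000) kW × 3000 h × $0.34 = $527.73 + $72.42 = $600.15
Saving = $165.24 − $600.15 = −$434.91

-$434.91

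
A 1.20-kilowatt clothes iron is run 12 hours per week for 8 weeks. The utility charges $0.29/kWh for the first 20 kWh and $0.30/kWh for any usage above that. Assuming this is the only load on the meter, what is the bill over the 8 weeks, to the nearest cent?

$34.36

Runtime = 12 h/week × 8 weeks = 96 h
Energy = 1.2 kW × 96 h = 115.2 kWh
Tier 1 (0–20 kWh): 20 × $0.29 = $5.8
Above 20 kWh: 95.2 × $0.30 = $28.56
Bill = $34.36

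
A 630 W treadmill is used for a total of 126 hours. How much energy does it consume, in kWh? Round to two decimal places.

Energy = 0.63 kW × 126 h = 79.38 kWh

79.38 kWh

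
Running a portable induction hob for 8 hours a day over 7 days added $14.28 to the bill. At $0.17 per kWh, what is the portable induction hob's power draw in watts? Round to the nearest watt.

1500 W

Energy = $14.28 ÷ $0.17/kWh = 84 kWh
Runtime = 8 h/day × 7 days = 56 h
Power = 84 kWh ÷ 56 h = 1.5 kW = 1500 W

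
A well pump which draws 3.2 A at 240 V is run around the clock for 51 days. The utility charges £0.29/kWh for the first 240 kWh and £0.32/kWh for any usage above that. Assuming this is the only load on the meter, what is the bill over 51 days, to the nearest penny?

Power = 3.2 A × 240 V = 768 W = 0.768 kW
Runtime = 24 h × 51 = 1224 h
Energy = 0.768 kW × 1224 h = 940.032 kWh
Tier 1 (0–240 kWh): 240 × £0.29 = £69.6
Above 240 kWh: 700.032 × £0.32 = £224.01024
Bill = £293.61

£293.61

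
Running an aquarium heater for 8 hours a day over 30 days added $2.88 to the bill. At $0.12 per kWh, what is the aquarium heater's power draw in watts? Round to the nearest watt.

Energy = $2.88 ÷ $0.12/kWh = 24 kWh
Runtime = 8 h/day × 30 days = 240 h
Power = 24 kWh ÷ 240 h = 0.1 kW = 100 W

100 W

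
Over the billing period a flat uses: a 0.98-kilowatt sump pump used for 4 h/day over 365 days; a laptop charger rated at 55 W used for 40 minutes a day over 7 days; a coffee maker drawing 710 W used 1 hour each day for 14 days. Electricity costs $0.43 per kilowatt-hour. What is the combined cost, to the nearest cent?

sump pump: Runtime = 4 h/day × 365 days = 1460 h
sump pump: 0.98 kW × 1460 h = 1430.8 kWh
laptop charger: Runtime = 40 min × 7 = 280 min = 4.666666… h
laptop charger: 0.055 kW × 4.666666… h = 0.256666… kWh
coffee maker: Runtime = 1 h/day × 14 days = 14 h
coffee maker: 0.71 kW × 14 h = 9.94 kWh
Total energy = 1440.996666… kWh
Cost = 1440.996666… × $0.43 = $619.63

$619.63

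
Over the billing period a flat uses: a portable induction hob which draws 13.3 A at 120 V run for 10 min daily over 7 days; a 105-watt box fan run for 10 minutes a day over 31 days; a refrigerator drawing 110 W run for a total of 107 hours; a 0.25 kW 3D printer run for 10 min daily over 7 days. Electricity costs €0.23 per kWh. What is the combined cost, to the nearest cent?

€3.33

portable induction hob: Power = 13.3 A × 120 V = 1596 W = 1.596 kW
portable induction hob: Runtime = 10 min × 7 = 70 min = 1.166666… h
portable induction hob: 1.596 kW × 1.166666… h = 1.862 kWh
box fan: Runtime = 10 min × 31 = 310 min = 5.166666… h
box fan: 0.105 kW × 5.166666… h = 0.5425 kWh
refrigerator: 0.11 kW × 107 h = 11.77 kWh
3D printer: Runtime = 10 min × 7 = 70 min = 1.166666… h
3D printer: 0.25 kW × 1.166666… h = 0.291666… kWh
Total energy = 14.466166… kWh
Cost = 14.466166… × €0.23 = €3.33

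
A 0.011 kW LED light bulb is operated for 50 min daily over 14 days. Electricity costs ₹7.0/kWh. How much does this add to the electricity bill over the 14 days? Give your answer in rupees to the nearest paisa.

Runtime = 50 min × 14 = 700 min = 11.666666… h
Energy = 0.011 kW × 11.666666… h = 0.128333… kWh
Cost = 0.128333… kWh × ₹7.0/kWh = ₹0.90

₹0.90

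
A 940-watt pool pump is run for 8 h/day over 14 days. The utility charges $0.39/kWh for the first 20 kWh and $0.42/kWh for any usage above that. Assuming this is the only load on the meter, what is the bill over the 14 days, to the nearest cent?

Runtime = 8 h/day × 14 days = 112 h
Energy = 0.94 kW × 112 h = 105.28 kWh
Tier 1 (0–20 kWh): 20 × $0.39 = $7.8
Above 20 kWh: 85.28 × $0.42 = $35.8176
Bill = $43.62

$43.62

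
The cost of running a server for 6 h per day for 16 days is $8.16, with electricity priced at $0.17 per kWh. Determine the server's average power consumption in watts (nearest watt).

Energy = $8.16 ÷ $0.17/kWh = 48 kWh
Runtime = 6 h/day × 16 days = 96 h
Power = 48 kWh ÷ 96 h = 0.5 kW = 500 W

500 W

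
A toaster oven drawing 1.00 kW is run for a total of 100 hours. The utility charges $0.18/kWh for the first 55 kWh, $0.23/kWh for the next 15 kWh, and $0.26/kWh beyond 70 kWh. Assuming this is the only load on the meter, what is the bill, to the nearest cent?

Energy = 1 kW × 100 h = 100 kWh
Tier 1 (0–55 kWh): 55 × $0.18 = $9.9
Tier 2 (55–70 kWh): 15 × $0.23 = $3.45
Above 70 kWh: 30 × $0.26 = $7.8
Bill = $21.15

$21.15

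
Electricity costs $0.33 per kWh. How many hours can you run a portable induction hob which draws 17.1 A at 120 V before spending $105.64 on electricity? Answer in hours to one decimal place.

Power = 17.1 A × 120 V = 2052 W = 2.052 kW
Energy available = $105.64 ÷ $0.33/kWh = 320.1212 kWh
Hours = 320.1212 kWh ÷ 2.052 kW = 156.0 h

156.0 h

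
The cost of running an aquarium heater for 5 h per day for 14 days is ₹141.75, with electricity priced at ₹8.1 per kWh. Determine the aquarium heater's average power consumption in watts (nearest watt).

250 W

Energy = ₹141.75 ÷ ₹8.1/kWh = 17.5 kWh
Runtime = 5 h/day × 14 days = 70 h
Power = 17.5 kWh ÷ 70 h = 0.25 kW = 250 W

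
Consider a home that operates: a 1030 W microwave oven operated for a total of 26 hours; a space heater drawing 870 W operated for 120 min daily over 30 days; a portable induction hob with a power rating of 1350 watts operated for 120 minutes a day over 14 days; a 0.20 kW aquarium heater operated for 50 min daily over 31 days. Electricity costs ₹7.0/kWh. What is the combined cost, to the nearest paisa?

₹853.63

microwave oven: 1.03 kW × 26 h = 26.78 kWh
space heater: Runtime = 120 min × 30 = 3600 min = 60 h
space heater: 0.87 kW × 60 h = 52.2 kWh
portable induction hob: Runtime = 120 min × 14 = 1680 min = 28 h
portable induction hob: 1.35 kW × 28 h = 37.8 kWh
aquarium heater: Runtime = 50 min × 31 = 1550 min = 25.833333… h
aquarium heater: 0.2 kW × 25.833333… h = 5.166666… kWh
Total energy = 121.946666… kWh
Cost = 121.946666… × ₹7.0 = ₹853.63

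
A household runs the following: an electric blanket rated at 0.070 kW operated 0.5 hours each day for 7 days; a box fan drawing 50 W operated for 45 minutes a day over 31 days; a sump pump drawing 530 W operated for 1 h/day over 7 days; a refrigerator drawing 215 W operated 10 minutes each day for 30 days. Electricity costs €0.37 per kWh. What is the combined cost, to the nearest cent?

electric blanket: Runtime = 0.5 h/day × 7 days = 3.5 h
electric blanket: 0.07 kW × 3.5 h = 0.245 kWh
box fan: Runtime = 45 min × 31 = 1395 min = 23.25 h
box fan: 0.05 kW × 23.25 h = 1.1625 kWh
sump pump: Runtime = 1 h/day × 7 days = 7 h
sump pump: 0.53 kW × 7 h = 3.71 kWh
refrigerator: Runtime = 10 min × 30 = 300 min = 5 h
refrigerator: 0.215 kW × 5 h = 1.075 kWh
Total energy = 6.1925 kWh
Cost = 6.1925 × €0.37 = €2.29

€2.29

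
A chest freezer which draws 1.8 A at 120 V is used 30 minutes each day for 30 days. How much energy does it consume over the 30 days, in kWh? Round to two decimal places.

Power = 1.8 A × 120 V = 216 W = 0.216 kW
Runtime = 30 min × 30 = 900 min = 15 h
Energy = 0.216 kW × 15 h = 3.24 kWh

3.24 kWh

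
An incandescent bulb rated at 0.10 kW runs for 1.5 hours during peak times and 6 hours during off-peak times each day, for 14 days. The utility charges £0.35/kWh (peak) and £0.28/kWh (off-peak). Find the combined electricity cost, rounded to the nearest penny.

£3.09

Peak energy = 0.1 kW × 1.5 h × 14 = 2.1 kWh
Off-peak energy = 0.1 kW × 6 h × 14 = 8.4 kWh
Cost = 2.1 × £0.35 + 8.4 × £0.28 = £0.735 + £2.352 = £3.09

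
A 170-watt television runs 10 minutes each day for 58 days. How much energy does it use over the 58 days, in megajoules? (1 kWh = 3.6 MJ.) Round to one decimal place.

5.9 MJ

Runtime = 10 min × 58 = 580 min = 9.666666… h
Energy = 0.17 kW × 9.666666… h = 1.643333… kWh
= 1.643333… × 3.6 MJ = 5.9 MJ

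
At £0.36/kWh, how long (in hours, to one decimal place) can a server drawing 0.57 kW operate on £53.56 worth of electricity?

Energy available = £53.56 ÷ £0.36/kWh = 148.7778 kWh
Hours = 148.7778 kWh ÷ 0.57 kW = 261.0 h

261.0 h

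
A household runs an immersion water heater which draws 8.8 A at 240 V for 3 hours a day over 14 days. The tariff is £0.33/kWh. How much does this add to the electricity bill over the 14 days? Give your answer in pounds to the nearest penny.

£29.27

Power = 8.8 A × 240 V = 2112 W = 2.112 kW
Runtime = 3 h/day × 14 days = 42 h
Energy = 2.112 kW × 42 h = 88.704 kWh
Cost = 88.704 kWh × £0.33/kWh = £29.27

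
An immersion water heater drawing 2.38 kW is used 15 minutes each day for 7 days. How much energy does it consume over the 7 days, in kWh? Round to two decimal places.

4.17 kWh

Runtime = 15 min × 7 = 105 min = 1.75 h
Energy = 2.38 kW × 1.75 h = 4.165 kWh ≈ 4.17 kWh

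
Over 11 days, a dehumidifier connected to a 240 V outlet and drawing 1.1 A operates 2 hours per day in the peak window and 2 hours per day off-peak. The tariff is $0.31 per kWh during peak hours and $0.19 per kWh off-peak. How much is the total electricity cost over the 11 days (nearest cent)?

Power = 1.1 A × 240 V = 264 W = 0.264 kW
Peak energy = 0.264 kW × 2 h × 11 = 5.808 kWh
Off-peak energy = 0.264 kW × 2 h × 11 = 5.808 kWh
Cost = 5.808 × $0.31 + 5.808 × $0.19 = $1.80048 + $1.10352 = $2.90

$2.90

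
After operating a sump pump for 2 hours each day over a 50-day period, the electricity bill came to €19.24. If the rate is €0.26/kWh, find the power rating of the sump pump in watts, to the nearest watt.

Energy = €19.24 ÷ €0.26/kWh = 74 kWh
Runtime = 2 h/day × 50 days = 100 h
Power = 74 kWh ÷ 100 h = 0.74 kW = 740 W

740 W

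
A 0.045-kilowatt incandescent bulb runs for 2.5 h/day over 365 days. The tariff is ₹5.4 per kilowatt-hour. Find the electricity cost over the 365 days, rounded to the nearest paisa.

Runtime = 2.5 h/day × 365 days = 912.5 h
Energy = 0.045 kW × 912.5 h = 41.0625 kWh
Cost = 41.0625 kWh × ₹5.4/kWh = ₹221.74

₹221.74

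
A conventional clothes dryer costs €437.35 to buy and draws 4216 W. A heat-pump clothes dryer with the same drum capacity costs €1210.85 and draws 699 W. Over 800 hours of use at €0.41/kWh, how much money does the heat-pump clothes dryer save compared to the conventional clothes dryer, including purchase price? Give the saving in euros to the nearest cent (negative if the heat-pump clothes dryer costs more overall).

€380.08

conventional clothes dryer: €437.35 + (4216/1000) kW × 800 h × €0.41 = €437.35 + €1382.848 = €1820.198
heat-pump clothes dryer: €1210.85 + (699/1000) kW × 800 h × €0.41 = €1210.85 + €229.272 = €1440.122
Saving = €1820.198 − €1440.122 = €380.076 → €380.08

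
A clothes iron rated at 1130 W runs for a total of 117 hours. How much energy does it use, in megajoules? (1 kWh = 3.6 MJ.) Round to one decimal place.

Energy = 1.13 kW × 117 h = 132.21 kWh
= 132.21 × 3.6 MJ = 476.0 MJ

476.0 MJ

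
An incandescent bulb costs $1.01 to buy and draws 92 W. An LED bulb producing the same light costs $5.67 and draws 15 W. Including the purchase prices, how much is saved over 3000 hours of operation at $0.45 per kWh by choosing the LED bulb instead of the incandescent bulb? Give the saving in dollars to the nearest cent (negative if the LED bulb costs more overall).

$99.29

incandescent bulb: $1.01 + (92/1000) kW × 3000 h × $0.45 = $1.01 + $124.2 = $125.21
LED bulb: $5.67 + (15/1000) kW × 3000 h × $0.45 = $5.67 + $20.25 = $25.92
Saving = $125.21 − $25.92 = $99.29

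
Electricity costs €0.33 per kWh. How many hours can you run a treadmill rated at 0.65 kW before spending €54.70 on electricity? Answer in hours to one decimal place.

Energy available = €54.70 ÷ €0.33/kWh = 165.7576 kWh
Hours = 165.7576 kWh ÷ 0.65 kW = 255.0 h

255.0 h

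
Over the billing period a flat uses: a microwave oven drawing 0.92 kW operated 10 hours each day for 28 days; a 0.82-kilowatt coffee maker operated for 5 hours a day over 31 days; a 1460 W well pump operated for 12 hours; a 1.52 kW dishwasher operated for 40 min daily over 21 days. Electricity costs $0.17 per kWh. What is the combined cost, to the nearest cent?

$72.00

microwave oven: Runtime = 10 h/day × 28 days = 280 h
microwave oven: 0.92 kW × 280 h = 257.6 kWh
coffee maker: Runtime = 5 h/day × 31 days = 155 h
coffee maker: 0.82 kW × 155 h = 127.1 kWh
well pump: 1.46 kW × 12 h = 17.52 kWh
dishwasher: Runtime = 40 min × 21 = 840 min = 14 h
dishwasher: 1.52 kW × 14 h = 21.28 kWh
Total energy = 423.5 kWh
Cost = 423.5 × $0.17 = $72.00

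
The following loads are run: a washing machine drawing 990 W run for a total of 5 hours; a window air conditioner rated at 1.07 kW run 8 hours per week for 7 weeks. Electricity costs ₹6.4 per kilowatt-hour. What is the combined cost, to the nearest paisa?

₹415.17

washing machine: 0.99 kW × 5 h = 4.95 kWh
window air conditioner: Runtime = 8 h/week × 7 weeks = 56 h
window air conditioner: 1.07 kW × 56 h = 59.92 kWh
Total energy = 64.87 kWh
Cost = 64.87 × ₹6.4 = ₹415.17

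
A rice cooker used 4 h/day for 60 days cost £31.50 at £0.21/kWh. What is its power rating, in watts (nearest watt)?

625 W

Energy = £31.50 ÷ £0.21/kWh = 150 kWh
Runtime = 4 h/day × 60 days = 240 h
Power = 150 kWh ÷ 240 h = 0.625 kW = 625 W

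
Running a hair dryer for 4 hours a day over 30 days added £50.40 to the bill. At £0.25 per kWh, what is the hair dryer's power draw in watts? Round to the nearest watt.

1680 W

Energy = £50.40 ÷ £0.25/kWh = 201.6 kWh
Runtime = 4 h/day × 30 days = 120 h
Power = 201.6 kWh ÷ 120 h = 1.68 kW = 1680 W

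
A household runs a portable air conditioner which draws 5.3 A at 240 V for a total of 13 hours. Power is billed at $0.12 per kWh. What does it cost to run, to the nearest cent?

$1.98

Power = 5.3 A × 240 V = 1272 W = 1.272 kW
Energy = 1.272 kW × 13 h = 16.536 kWh
Cost = 16.536 kWh × $0.12/kWh = $1.98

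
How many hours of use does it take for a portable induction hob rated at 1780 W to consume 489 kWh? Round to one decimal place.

274.7 h

Hours = 489 kWh ÷ 1.78 kW = 274.7 h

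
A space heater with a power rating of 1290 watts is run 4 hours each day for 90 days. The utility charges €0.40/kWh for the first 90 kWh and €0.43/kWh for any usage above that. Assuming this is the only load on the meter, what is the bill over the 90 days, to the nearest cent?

Runtime = 4 h/day × 90 days = 360 h
Energy = 1.29 kW × 360 h = 464.4 kWh
Tier 1 (0–90 kWh): 90 × €0.40 = €36
Above 90 kWh: 374.4 × €0.43 = €160.992
Bill = €196.99

€196.99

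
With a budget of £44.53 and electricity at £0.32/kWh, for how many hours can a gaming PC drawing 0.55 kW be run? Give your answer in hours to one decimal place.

Energy available = £44.53 ÷ £0.32/kWh = 139.1563 kWh
Hours = 139.1563 kWh ÷ 0.55 kW = 253.0 h

253.0 h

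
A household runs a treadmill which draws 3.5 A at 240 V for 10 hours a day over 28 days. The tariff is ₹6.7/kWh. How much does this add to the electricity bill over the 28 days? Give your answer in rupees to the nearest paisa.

₹1575.84

Power = 3.5 A × 240 V = 840 W = 0.84 kW
Runtime = 10 h/day × 28 days = 280 h
Energy = 0.84 kW × 280 h = 235.2 kWh
Cost = 235.2 kWh × ₹6.7/kWh = ₹1575.84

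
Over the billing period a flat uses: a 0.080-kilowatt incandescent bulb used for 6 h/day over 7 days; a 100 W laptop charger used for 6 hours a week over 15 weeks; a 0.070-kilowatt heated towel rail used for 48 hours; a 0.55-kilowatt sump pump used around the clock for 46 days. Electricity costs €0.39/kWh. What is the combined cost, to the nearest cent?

incandescent bulb: Runtime = 6 h/day × 7 days = 42 h
incandescent bulb: 0.08 kW × 42 h = 3.36 kWh
laptop charger: Runtime = 6 h/week × 15 weeks = 90 h
laptop charger: 0.1 kW × 90 h = 9 kWh
heated towel rail: 0.07 kW × 48 h = 3.36 kWh
sump pump: Runtime = 24 h × 46 = 1104 h
sump pump: 0.55 kW × 1104 h = 607.2 kWh
Total energy = 622.92 kWh
Cost = 622.92 × €0.39 = €242.94

€242.94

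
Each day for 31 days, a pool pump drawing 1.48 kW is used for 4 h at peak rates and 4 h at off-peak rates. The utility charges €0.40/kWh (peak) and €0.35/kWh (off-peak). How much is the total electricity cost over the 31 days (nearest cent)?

Peak energy = 1.48 kW × 4 h × 31 = 183.52 kWh
Off-peak energy = 1.48 kW × 4 h × 31 = 183.52 kWh
Cost = 183.52 × €0.40 + 183.52 × €0.35 = €73.408 + €64.232 = €137.64

€137.64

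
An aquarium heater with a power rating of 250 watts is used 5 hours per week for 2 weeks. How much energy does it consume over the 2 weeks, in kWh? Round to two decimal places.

Runtime = 5 h/week × 2 weeks = 10 h
Energy = 0.25 kW × 10 h = 2.5 kWh

2.50 kWh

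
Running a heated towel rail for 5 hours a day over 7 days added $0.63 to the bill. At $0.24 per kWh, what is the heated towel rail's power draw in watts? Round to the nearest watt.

75 W

Energy = $0.63 ÷ $0.24/kWh = 2.625 kWh
Runtime = 5 h/day × 7 days = 35 h
Power = 2.625 kWh ÷ 35 h = 0.075 kW = 75 W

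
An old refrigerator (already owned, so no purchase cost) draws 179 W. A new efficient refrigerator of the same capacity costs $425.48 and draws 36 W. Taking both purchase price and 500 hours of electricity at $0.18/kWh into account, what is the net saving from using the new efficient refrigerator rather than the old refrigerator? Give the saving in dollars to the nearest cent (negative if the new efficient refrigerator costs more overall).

-$412.61

old refrigerator: $0.00 + (179/1000) kW × 500 h × $0.18 = $0.00 + $16.11 = $16.11
new efficient refrigerator: $425.48 + (36/1000) kW × 500 h × $0.18 = $425.48 + $3.24 = $428.72
Saving = $16.11 − $428.72 = −$412.61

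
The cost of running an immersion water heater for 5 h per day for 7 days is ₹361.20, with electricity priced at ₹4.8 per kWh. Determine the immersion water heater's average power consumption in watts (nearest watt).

2150 W

Energy = ₹361.20 ÷ ₹4.8/kWh = 75.25 kWh
Runtime = 5 h/day × 7 days = 35 h
Power = 75.25 kWh ÷ 35 h = 2.15 kW = 2150 W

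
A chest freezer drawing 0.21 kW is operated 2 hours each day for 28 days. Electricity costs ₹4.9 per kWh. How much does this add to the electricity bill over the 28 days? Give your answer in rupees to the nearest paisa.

Runtime = 2 h/day × 28 days = 56 h
Energy = 0.21 kW × 56 h = 11.76 kWh
Cost = 11.76 kWh × ₹4.9/kWh = ₹57.62

₹57.62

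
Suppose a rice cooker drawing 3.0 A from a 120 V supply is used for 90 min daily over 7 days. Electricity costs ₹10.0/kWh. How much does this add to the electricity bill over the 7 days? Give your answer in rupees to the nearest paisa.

₹37.80

Power = 3.0 A × 120 V = 360 W = 0.36 kW
Runtime = 90 min × 7 = 630 min = 10.5 h
Energy = 0.36 kW × 10.5 h = 3.78 kWh
Cost = 3.78 kWh × ₹10.0/kWh = ₹37.80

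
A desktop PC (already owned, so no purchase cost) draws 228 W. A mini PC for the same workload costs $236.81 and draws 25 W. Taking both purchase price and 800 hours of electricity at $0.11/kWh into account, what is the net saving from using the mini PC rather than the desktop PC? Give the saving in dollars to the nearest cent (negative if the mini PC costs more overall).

desktop PC: $0.00 + (228/1000) kW × 800 h × $0.11 = $0.00 + $20.064 = $20.064
mini PC: $236.81 + (25/1000) kW × 800 h × $0.11 = $236.81 + $2.2 = $239.01
Saving = $20.064 − $239.01 = −$218.946 → -$218.95

-$218.95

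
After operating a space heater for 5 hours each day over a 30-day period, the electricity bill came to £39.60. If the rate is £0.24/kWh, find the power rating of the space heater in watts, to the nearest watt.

1100 W

Energy = £39.60 ÷ £0.24/kWh = 165 kWh
Runtime = 5 h/day × 30 days = 150 h
Power = 165 kWh ÷ 150 h = 1.1 kW = 1100 W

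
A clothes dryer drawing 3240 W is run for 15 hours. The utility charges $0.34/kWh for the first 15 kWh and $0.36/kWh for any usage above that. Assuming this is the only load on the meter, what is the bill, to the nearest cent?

$17.20

Energy = 3.24 kW × 15 h = 48.6 kWh
Tier 1 (0–15 kWh): 15 × $0.34 = $5.1
Above 15 kWh: 33.6 × $0.36 = $12.096
Bill = $17.20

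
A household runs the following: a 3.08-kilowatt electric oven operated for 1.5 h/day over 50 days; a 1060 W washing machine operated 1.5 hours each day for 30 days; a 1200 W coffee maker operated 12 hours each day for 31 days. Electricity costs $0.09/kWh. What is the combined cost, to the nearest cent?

electric oven: Runtime = 1.5 h/day × 50 days = 75 h
electric oven: 3.08 kW × 75 h = 231 kWh
washing machine: Runtime = 1.5 h/day × 30 days = 45 h
washing machine: 1.06 kW × 45 h = 47.7 kWh
coffee maker: Runtime = 12 h/day × 31 days = 372 h
coffee maker: 1.2 kW × 372 h = 446.4 kWh
Total energy = 725.1 kWh
Cost = 725.1 × $0.09 = $65.26

$65.26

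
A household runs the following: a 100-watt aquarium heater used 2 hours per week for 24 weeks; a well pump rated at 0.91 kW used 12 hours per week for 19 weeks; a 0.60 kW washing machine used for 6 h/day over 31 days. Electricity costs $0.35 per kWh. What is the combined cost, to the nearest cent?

aquarium heater: Runtime = 2 h/week × 24 weeks = 48 h
aquarium heater: 0.1 kW × 48 h = 4.8 kWh
well pump: Runtime = 12 h/week × 19 weeks = 228 h
well pump: 0.91 kW × 228 h = 207.48 kWh
washing machine: Runtime = 6 h/day × 31 days = 186 h
washing machine: 0.6 kW × 186 h = 111.6 kWh
Total energy = 323.88 kWh
Cost = 323.88 × $0.35 = $113.36

$113.36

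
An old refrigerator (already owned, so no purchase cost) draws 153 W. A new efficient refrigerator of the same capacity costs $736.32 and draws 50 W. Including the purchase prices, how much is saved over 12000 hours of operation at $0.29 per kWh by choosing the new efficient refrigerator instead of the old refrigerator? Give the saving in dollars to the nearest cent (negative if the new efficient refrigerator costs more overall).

-$377.88

old refrigerator: $0.00 + (153/1000) kW × 12000 h × $0.29 = $0.00 + $532.44 = $532.44
new efficient refrigerator: $736.32 + (50/1000) kW × 12000 h × $0.29 = $736.32 + $174 = $910.32
Saving = $532.44 − $910.32 = −$377.88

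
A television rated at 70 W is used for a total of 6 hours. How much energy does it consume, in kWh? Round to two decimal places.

0.42 kWh

Energy = 0.07 kW × 6 h = 0.42 kWh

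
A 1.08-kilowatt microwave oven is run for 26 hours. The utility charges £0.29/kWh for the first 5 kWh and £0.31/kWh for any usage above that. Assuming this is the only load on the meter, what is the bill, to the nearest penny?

Energy = 1.08 kW × 26 h = 28.08 kWh
Tier 1 (0–5 kWh): 5 × £0.29 = £1.45
Above 5 kWh: 23.08 × £0.31 = £7.1548
Bill = £8.60

£8.60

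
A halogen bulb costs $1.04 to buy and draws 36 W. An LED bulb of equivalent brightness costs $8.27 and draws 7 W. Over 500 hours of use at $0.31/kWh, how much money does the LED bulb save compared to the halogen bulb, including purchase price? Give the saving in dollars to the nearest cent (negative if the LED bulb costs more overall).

halogen bulb: $1.04 + (36/1000) kW × 500 h × $0.31 = $1.04 + $5.58 = $6.62
LED bulb: $8.27 + (7/1000) kW × 500 h × $0.31 = $8.27 + $1.085 = $9.355
Saving = $6.62 − $9.355 = −$2.735 → -$2.74

-$2.74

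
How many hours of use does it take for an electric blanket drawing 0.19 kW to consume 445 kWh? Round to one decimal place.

2342.1 h

Hours = 445 kWh ÷ 0.19 kW = 2342.1 h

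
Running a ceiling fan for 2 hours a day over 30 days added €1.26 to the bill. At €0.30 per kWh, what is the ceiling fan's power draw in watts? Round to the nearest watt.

Energy = €1.26 ÷ €0.30/kWh = 4.2 kWh
Runtime = 2 h/day × 30 days = 60 h
Power = 4.2 kWh ÷ 60 h = 0.07 kW = 70 W

70 W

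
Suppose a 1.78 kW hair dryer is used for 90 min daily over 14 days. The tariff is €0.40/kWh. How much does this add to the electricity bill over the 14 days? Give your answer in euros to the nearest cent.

€14.95

Runtime = 90 min × 14 = 1260 min = 21 h
Energy = 1.78 kW × 21 h = 37.38 kWh
Cost = 37.38 kWh × €0.40/kWh = €14.95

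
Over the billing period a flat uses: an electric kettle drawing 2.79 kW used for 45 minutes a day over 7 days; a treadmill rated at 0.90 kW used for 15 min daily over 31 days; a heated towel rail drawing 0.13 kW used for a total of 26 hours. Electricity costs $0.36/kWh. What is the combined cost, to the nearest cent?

$9.00

electric kettle: Runtime = 45 min × 7 = 315 min = 5.25 h
electric kettle: 2.79 kW × 5.25 h = 14.6475 kWh
treadmill: Runtime = 15 min × 31 = 465 min = 7.75 h
treadmill: 0.9 kW × 7.75 h = 6.975 kWh
heated towel rail: 0.13 kW × 26 h = 3.38 kWh
Total energy = 25.0025 kWh
Cost = 25.0025 × $0.36 = $9.00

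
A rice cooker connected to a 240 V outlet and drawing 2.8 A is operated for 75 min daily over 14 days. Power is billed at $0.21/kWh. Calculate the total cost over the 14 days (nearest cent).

$2.47

Power = 2.8 A × 240 V = 672 W = 0.672 kW
Runtime = 75 min × 14 = 1050 min = 17.5 h
Energy = 0.672 kW × 17.5 h = 11.76 kWh
Cost = 11.76 kWh × $0.21/kWh = $2.47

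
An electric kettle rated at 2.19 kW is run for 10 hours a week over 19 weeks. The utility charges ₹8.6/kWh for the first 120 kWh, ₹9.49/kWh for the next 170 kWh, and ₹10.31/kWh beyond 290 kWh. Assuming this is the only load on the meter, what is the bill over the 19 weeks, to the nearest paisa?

Runtime = 10 h/week × 19 weeks = 190 h
Energy = 2.19 kW × 190 h = 416.1 kWh
Tier 1 (0–120 kWh): 120 × ₹8.6 = ₹1032
Tier 2 (120–290 kWh): 170 × ₹9.49 = ₹1613.3
Above 290 kWh: 126.1 × ₹10.31 = ₹1300.091
Bill = ₹3945.39

₹3945.39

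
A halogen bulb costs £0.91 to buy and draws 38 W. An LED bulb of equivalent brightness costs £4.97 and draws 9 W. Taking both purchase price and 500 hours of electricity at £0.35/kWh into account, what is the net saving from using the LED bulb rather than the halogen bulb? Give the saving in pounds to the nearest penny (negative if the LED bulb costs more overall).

halogen bulb: £0.91 + (38/1000) kW × 500 h × £0.35 = £0.91 + £6.65 = £7.56
LED bulb: £4.97 + (9/1000) kW × 500 h × £0.35 = £4.97 + £1.575 = £6.545
Saving = £7.56 − £6.545 = £1.015 → £1.02

£1.02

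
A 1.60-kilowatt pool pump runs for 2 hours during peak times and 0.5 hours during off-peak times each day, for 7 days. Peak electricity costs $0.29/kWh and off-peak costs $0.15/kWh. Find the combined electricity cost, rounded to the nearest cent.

Peak energy = 1.6 kW × 2 h × 7 = 22.4 kWh
Off-peak energy = 1.6 kW × 0.5 h × 7 = 5.6 kWh
Cost = 22.4 × $0.29 + 5.6 × $0.15 = $6.496 + $0.84 = $7.34

$7.34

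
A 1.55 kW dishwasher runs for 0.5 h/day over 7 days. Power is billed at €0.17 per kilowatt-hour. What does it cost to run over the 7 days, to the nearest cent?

€0.92

Runtime = 0.5 h/day × 7 days = 3.5 h
Energy = 1.55 kW × 3.5 h = 5.425 kWh
Cost = 5.425 kWh × €0.17/kWh = €0.92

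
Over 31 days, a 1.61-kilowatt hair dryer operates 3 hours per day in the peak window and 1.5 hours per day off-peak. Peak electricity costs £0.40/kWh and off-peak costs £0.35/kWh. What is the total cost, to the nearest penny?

Peak energy = 1.61 kW × 3 h × 31 = 149.73 kWh
Off-peak energy = 1.61 kW × 1.5 h × 31 = 74.865 kWh
Cost = 149.73 × £0.40 + 74.865 × £0.35 = £59.892 + £26.20275 = £86.09

£86.09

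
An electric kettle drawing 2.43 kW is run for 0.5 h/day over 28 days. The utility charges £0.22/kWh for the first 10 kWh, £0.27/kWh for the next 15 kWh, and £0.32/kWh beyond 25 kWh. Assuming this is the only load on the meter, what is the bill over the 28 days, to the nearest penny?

Runtime = 0.5 h/day × 28 days = 14 h
Energy = 2.43 kW × 14 h = 34.02 kWh
Tier 1 (0–10 kWh): 10 × £0.22 = £2.2
Tier 2 (10–25 kWh): 15 × £0.27 = £4.05
Above 25 kWh: 9.02 × £0.32 = £2.8864
Bill = £9.14

£9.14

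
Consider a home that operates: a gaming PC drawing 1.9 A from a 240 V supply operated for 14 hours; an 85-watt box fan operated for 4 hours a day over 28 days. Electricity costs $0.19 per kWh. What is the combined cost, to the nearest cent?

$3.02

gaming PC: Power = 1.9 A × 240 V = 456 W = 0.456 kW
gaming PC: 0.456 kW × 14 h = 6.384 kWh
box fan: Runtime = 4 h/day × 28 days = 112 h
box fan: 0.085 kW × 112 h = 9.52 kWh
Total energy = 15.904 kWh
Cost = 15.904 × $0.19 = $3.02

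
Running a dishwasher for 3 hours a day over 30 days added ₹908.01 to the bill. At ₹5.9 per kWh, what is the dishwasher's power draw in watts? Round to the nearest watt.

Energy = ₹908.01 ÷ ₹5.9/kWh = 153.9 kWh
Runtime = 3 h/day × 30 days = 90 h
Power = 153.9 kWh ÷ 90 h = 1.71 kW = 1710 W

1710 W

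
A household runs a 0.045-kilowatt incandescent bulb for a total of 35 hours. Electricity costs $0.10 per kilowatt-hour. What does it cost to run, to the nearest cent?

$0.16

Energy = 0.045 kW × 35 h = 1.575 kWh
Cost = 1.575 kWh × $0.10/kWh = $0.16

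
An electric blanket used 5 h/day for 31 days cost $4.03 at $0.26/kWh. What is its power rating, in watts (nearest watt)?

100 W

Energy = $4.03 ÷ $0.26/kWh = 15.5 kWh
Runtime = 5 h/day × 31 days = 155 h
Power = 15.5 kWh ÷ 155 h = 0.1 kW = 100 W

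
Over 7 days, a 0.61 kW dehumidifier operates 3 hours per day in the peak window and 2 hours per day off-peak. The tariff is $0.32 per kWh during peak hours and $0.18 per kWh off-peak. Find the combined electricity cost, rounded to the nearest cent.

$5.64

Peak energy = 0.61 kW × 3 h × 7 = 12.81 kWh
Off-peak energy = 0.61 kW × 2 h × 7 = 8.54 kWh
Cost = 12.81 × $0.32 + 8.54 × $0.18 = $4.0992 + $1.5372 = $5.64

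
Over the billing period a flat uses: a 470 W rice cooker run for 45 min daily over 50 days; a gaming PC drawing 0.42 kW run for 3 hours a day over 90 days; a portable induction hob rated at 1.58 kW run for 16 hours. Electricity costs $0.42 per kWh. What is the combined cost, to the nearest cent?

$65.65

rice cooker: Runtime = 45 min × 50 = 2250 min = 37.5 h
rice cooker: 0.47 kW × 37.5 h = 17.625 kWh
gaming PC: Runtime = 3 h/day × 90 days = 270 h
gaming PC: 0.42 kW × 270 h = 113.4 kWh
portable induction hob: 1.58 kW × 16 h = 25.28 kWh
Total energy = 156.305 kWh
Cost = 156.305 × $0.42 = $65.65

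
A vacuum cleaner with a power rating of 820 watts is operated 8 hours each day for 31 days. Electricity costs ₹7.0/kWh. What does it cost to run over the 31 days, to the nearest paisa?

₹1423.52

Runtime = 8 h/day × 31 days = 248 h
Energy = 0.82 kW × 248 h = 203.36 kWh
Cost = 203.36 kWh × ₹7.0/kWh = ₹1423.52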